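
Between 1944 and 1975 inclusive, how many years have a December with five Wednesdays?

13

December has 31 days; it has five Wednesdays when Wednesday falls among the first (month-length − 28) days — i.e. when December 1 is one of Wednesday/Tuesday/Monday.
December 1 by year: 1944:Fri 1945:Sat 1946:Sun 1947:Mon✓ 1948:Wed✓ 1949:Thu 1950:Fri 1951:Sat 1952:Mon✓ 1953:Tue✓ 1954:Wed✓ 1955:Thu 1956:Sat 1957:Sun 1958:Mon✓ 1959:Tue✓ 1960:Thu 1961:Fri 1962:Sat 1963:Sun 1964:Tue✓ 1965:Wed✓ 1966:Thu 1967:Fri 1968:Sun 1969:Mon✓ 1970:Tue✓ 1971:Wed✓ 1972:Fri 1973:Sat 1974:Sun 1975:Mon✓
Years with five Wednesdays: 1947, 1948, 1952, 1953, 1954, 1958, 1959, 1964, 1965, 1969, 1970, 1971, 1975 → 13.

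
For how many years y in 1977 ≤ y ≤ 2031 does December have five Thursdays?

December has 31 days; it has five Thursdays when Thursday falls among the first (month-length − 28) days — i.e. when December 1 is one of Thursday/Wednesday/Tuesday.
December 1 by year: 1977:Thu✓ 1978:Fri 1979:Sat 1980:Mon 1981:Tue✓ 1982:Wed✓ 1983:Thu✓ 1984:Sat 1985:Sun 1986:Mon 1987:Tue✓ 1988:Thu✓ 1989:Fri 1990:Sat 1991:Sun …(25 more)… 2017:Fri 2018:Sat 2019:Sun 2020:Tue✓ 2021:Wed✓ 2022:Thu✓ 2023:Fri 2024:Sun 2025:Mon 2026:Tue✓ 2027:Wed✓ 2028:Fri 2029:Sat 2030:Sun 2031:Mon
Years with five Thursdays: 1977, 1981, 1982, 1983, 1987, 1988, 1992, 1993, 1994, 1998, 1999, 2004, 2005, 2009, 2010, 2011, 2015, 2016, 2020, 2021, 2022, 2026, 2027 → 23.

23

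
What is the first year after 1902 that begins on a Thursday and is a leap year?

1920

Jan 1 advances by 2 weekdays after a leap year and by 1 after a common year.
1902: Jan 1 is Wednesday.
1903: Thursday
1904: Friday (leap)
1905: Sunday
1906: Monday
1907: Tuesday
1908: Wednesday (leap)
1909: Friday
1910: Saturday
1911: Sunday
1912: Monday (leap)
1913: Wednesday
1914: Thursday
1915: Friday
1916: Saturday (leap)
1917: Monday
1918: Tuesday
1919: Wednesday
1920: Thursday (leap)
1920 begins on a Thursday and is a leap year.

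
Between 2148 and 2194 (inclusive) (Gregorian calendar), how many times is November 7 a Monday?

Track November 7's weekday year by year (advancing +1, or +2 across a Feb 29):
  2148: Thu  2149: Fri (+1)  2150: Sat (+1)  2151: Sun (+1)  2152: Tue (+2)
  2153: Wed (+1)  2154: Thu (+1)  2155: Fri (+1)  2156: Sun (+2)  2157: Mon (+1) ✓
  2158: Tue (+1)  2159: Wed (+1)  2160: Fri (+2)  2161: Sat (+1)  … (19 more years) …
  2181: Wed (+1)  2182: Thu (+1)  2183: Fri (+1)  2184: Sun (+2)  2185: Mon (+1) ✓
  2186: Tue (+1)  2187: Wed (+1)  2188: Fri (+2)  2189: Sat (+1)  2190: Sun (+1)
  2191: Mon (+1) ✓  2192: Wed (+2)  2193: Thu (+1)  2194: Fri (+1)
Monday years: 2157, 2163, 2168, 2174, 2185, 2191 — 6 in total.

6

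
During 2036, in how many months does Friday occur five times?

4

A month of length L has five Fridays iff its first Friday is on day ≤ L−28 (so day 1–3 in a 31-day month, 1–2 in a 30-day month, day 1 in a leap February).
Checking each month of 2036: Jan starts Tue (31d); Feb starts Fri (29d) ✓; Mar starts Sat (31d); Apr starts Tue (30d); May starts Thu (31d) ✓; Jun starts Sun (30d); Jul starts Tue (31d); Aug starts Fri (31d) ✓; Sep starts Mon (30d); Oct starts Wed (31d) ✓; Nov starts Sat (30d); Dec starts Mon (31d).
Five-Friday months: February, May, August, October → 4.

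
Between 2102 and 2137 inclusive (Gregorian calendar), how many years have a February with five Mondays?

1

February has 28 days (29 in leap years); it has five Mondays when Monday falls among the first (month-length − 28) days — i.e. when February 1 is Monday in a leap year (never in a common year).
February 1 by year: 2102:Wed 2103:Thu 2104:Fri 2105:Sun 2106:Mon 2107:Tue 2108:Wed 2109:Fri 2110:Sat 2111:Sun 2112:Mon✓ 2113:Wed 2114:Thu 2115:Fri 2116:Sat …(6 more)… 2123:Mon 2124:Tue 2125:Thu 2126:Fri 2127:Sat 2128:Sun 2129:Tue 2130:Wed 2131:Thu 2132:Fri 2133:Sun 2134:Mon 2135:Tue 2136:Wed 2137:Fri
Years with five Mondays: 2112 → 1.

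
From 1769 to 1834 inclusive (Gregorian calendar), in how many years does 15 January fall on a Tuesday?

Track 15 January's weekday year by year (advancing +1, or +2 across a Feb 29):
  1769: Sun  1770: Mon (+1)  1771: Tue (+1) ✓  1772: Wed (+1)  1773: Fri (+2)
  1774: Sat (+1)  1775: Sun (+1)  1776: Mon (+1)  1777: Wed (+2)  1778: Thu (+1)
  1779: Fri (+1)  1780: Sat (+1)  1781: Mon (+2)  1782: Tue (+1) ✓  … (38 more years) …
  1821: Mon (+2)  1822: Tue (+1) ✓  1823: Wed (+1)  1824: Thu (+1)  1825: Sat (+2)
  1826: Sun (+1)  1827: Mon (+1)  1828: Tue (+1) ✓  1829: Thu (+2)  1830: Fri (+1)
  1831: Sat (+1)  1832: Sun (+1)  1833: Tue (+2) ✓  1834: Wed (+1)
Tuesday years: 1771, 1782, 1788, 1793, 1799, 1805, 1811, 1822, 1828, 1833 — 10 in total.

10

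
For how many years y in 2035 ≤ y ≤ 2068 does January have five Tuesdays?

January has 31 days; it has five Tuesdays when Tuesday falls among the first (month-length − 28) days — i.e. when January 1 is one of Tuesday/Monday/Sunday.
January 1 by year: 2035:Mon✓ 2036:Tue✓ 2037:Thu 2038:Fri 2039:Sat 2040:Sun✓ 2041:Tue✓ 2042:Wed 2043:Thu 2044:Fri 2045:Sun✓ 2046:Mon✓ 2047:Tue✓ 2048:Wed 2049:Fri …(4 more)… 2054:Thu 2055:Fri 2056:Sat 2057:Mon✓ 2058:Tue✓ 2059:Wed 2060:Thu 2061:Sat 2062:Sun✓ 2063:Mon✓ 2064:Tue✓ 2065:Thu 2066:Fri 2067:Sat 2068:Sun✓
Years with five Tuesdays: 2035, 2036, 2040, 2041, 2045, 2046, 2047, 2051, 2052, 2057, 2058, 2062, 2063, 2064, 2068 → 15.

15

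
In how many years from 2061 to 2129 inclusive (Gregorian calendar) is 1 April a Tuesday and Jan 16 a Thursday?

Check each year's weekday for 1 April and Jan 16:
  2061: Fri/Sun  2062: Sat/Mon  2063: Sun/Tue  2064: Tue/Wed  2065: Wed/Fri  2066: Thu/Sat  2067: Fri/Sun  2068: Sun/Mon  2069: Mon/Wed  2070: Tue/Thu ✓  2071: Wed/Fri  2072: Fri/Sat  2073: Sat/Mon  2074: Sun/Tue  …(41 more)…  2116: Wed/Thu  2117: Thu/Sat  2118: Fri/Sun  2119: Sat/Mon  2120: Mon/Tue  2121: Tue/Thu ✓  2122: Wed/Fri  2123: Thu/Sat  2124: Sat/Sun  2125: Sun/Tue  2126: Mon/Wed  2127: Tue/Thu ✓  2128: Thu/Fri  2129: Fri/Sun
Both conditions hold in: 2070, 2081, 2087, 2098, 2110, 2121, 2127 — 7.

7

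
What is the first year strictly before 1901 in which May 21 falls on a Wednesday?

1890

From one year to the next, a fixed date's weekday advances by 1, or by 2 when a Feb 29 lies between the two dates.
1901: May 21 is Tuesday.
1900: Monday (−1)
1899: Sunday (−1)
1898: Saturday (−1)
1897: Friday (−1)
1896: Thursday (−1)
1895: Tuesday (−2)
1894: Monday (−1)
1893: Sunday (−1)
1892: Saturday (−1)
1891: Thursday (−2)
1890: Wednesday (−1)
May 21 falls on a Wednesday in 1890.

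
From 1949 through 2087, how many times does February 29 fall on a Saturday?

5

Leap years in 1949–2087: 34 of them.
Feb 29 weekday advances by 5 (mod 7) from one leap year to the next four years later (or differs when a century non-leap intervenes).
Leap-day weekdays: 1952:Fri 1956:Wed 1960:Mon 1964:Sat✓ 1968:Thu 1972:Tue 1976:Sun 1980:Fri 1984:Wed 1988:Mon 1992:Sat✓ 1996:Thu 2000:Tue …(8 more)… 2036:Fri 2040:Wed 2044:Mon 2048:Sat✓ 2052:Thu 2056:Tue 2060:Sun 2064:Fri 2068:Wed 2072:Mon 2076:Sat✓ 2080:Thu 2084:Tue
Saturday: 1964, 1992, 2020, 2048, 2076 → 5.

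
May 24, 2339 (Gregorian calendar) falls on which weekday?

Wednesday

January 1, 2339 is a Sunday.
May 24 is day 144 of the year, i.e. 143 days after Jan 1.
143 mod 7 = 3, so advance 3 weekdays from Sunday: Wednesday.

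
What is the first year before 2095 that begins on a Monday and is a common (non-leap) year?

2091

Jan 1 advances by 2 weekdays after a leap year and by 1 after a common year.
2095: Jan 1 is Saturday.
2094: Friday
2093: Thursday
2092: Tuesday (leap)
2091: Monday
2091 begins on a Monday and is a common year.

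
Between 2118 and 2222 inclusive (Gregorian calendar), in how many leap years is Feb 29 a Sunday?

3

Leap years in 2118–2222: 25 of them.
Feb 29 weekday advances by 5 (mod 7) from one leap year to the next four years later (or differs when a century non-leap intervenes).
Leap-day weekdays: 2120:Thu 2124:Tue 2128:Sun✓ 2132:Fri 2136:Wed 2140:Mon 2144:Sat 2148:Thu 2152:Tue 2156:Sun✓ 2160:Fri 2164:Wed 2168:Mon 2172:Sat 2176:Thu 2180:Tue 2184:Sun✓ 2188:Fri 2192:Wed 2196:Mon 2204:Wed 2208:Mon 2212:Sat 2216:Thu 2220:Tue
Sunday: 2128, 2156, 2184 → 3.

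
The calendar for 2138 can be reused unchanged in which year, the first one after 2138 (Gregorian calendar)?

2149

Two years share a calendar iff Jan 1 falls on the same weekday and both are leap or both are common. 2138: Jan 1 is Wednesday, common year.
2139: Jan 1 Thursday, common
2140: Jan 1 Friday, leap
2141: Jan 1 Sunday, common
2142: Jan 1 Monday, common
2143: Jan 1 Tuesday, common
2144: Jan 1 Wednesday, leap
2145: Jan 1 Friday, common
2146: Jan 1 Saturday, common
2147: Jan 1 Sunday, common
2148: Jan 1 Monday, leap
2149: Jan 1 Wednesday, common
2149 matches on both conditions.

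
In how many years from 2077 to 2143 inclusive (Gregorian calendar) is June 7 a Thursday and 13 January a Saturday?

7

Check each year's weekday for June 7 and 13 January:
  2077: Mon/Wed  2078: Tue/Thu  2079: Wed/Fri  2080: Fri/Sat  2081: Sat/Mon  2082: Sun/Tue  2083: Mon/Wed  2084: Wed/Thu  2085: Thu/Sat ✓  2086: Fri/Sun  2087: Sat/Mon  2088: Mon/Tue  2089: Tue/Thu  2090: Wed/Fri  …(39 more)…  2130: Wed/Fri  2131: Thu/Sat ✓  2132: Sat/Sun  2133: Sun/Tue  2134: Mon/Wed  2135: Tue/Thu  2136: Thu/Fri  2137: Fri/Sun  2138: Sat/Mon  2139: Sun/Tue  2140: Tue/Wed  2141: Wed/Fri  2142: Thu/Sat ✓  2143: Fri/Sun
Both conditions hold in: 2085, 2091, 2103, 2114, 2125, 2131, 2142 — 7.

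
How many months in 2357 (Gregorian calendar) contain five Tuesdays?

A month of length L has five Tuesdays iff its first Tuesday is on day ≤ L−28 (so day 1–3 in a 31-day month, 1–2 in a 30-day month, day 1 in a leap February).
Checking each month of 2357: Jan starts Tue (31d) ✓; Feb starts Fri (28d); Mar starts Fri (31d); Apr starts Mon (30d) ✓; May starts Wed (31d); Jun starts Sat (30d); Jul starts Mon (31d) ✓; Aug starts Thu (31d); Sep starts Sun (30d); Oct starts Tue (31d) ✓; Nov starts Fri (30d); Dec starts Sun (31d) ✓.
Five-Tuesday months: January, April, July, October, December → 5.

5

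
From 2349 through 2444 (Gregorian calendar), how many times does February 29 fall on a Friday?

4

Leap years in 2349–2444: 24 of them.
Feb 29 weekday advances by 5 (mod 7) from one leap year to the next four years later (or differs when a century non-leap intervenes).
Leap-day weekdays: 2352:Fri✓ 2356:Wed 2360:Mon 2364:Sat 2368:Thu 2372:Tue 2376:Sun 2380:Fri✓ 2384:Wed 2388:Mon 2392:Sat 2396:Thu 2400:Tue 2404:Sun 2408:Fri✓ 2412:Wed 2416:Mon 2420:Sat 2424:Thu 2428:Tue 2432:Sun 2436:Fri✓ 2440:Wed 2444:Mon
Friday: 2352, 2380, 2408, 2436 → 4.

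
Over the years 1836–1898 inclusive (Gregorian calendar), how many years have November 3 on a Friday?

Track November 3's weekday year by year (advancing +1, or +2 across a Feb 29):
  1836: Thu  1837: Fri (+1) ✓  1838: Sat (+1)  1839: Sun (+1)  1840: Tue (+2)
  1841: Wed (+1)  1842: Thu (+1)  1843: Fri (+1) ✓  1844: Sun (+2)  1845: Mon (+1)
  1846: Tue (+1)  1847: Wed (+1)  1848: Fri (+2) ✓  1849: Sat (+1)  … (35 more years) …
  1885: Tue (+1)  1886: Wed (+1)  1887: Thu (+1)  1888: Sat (+2)  1889: Sun (+1)
  1890: Mon (+1)  1891: Tue (+1)  1892: Thu (+2)  1893: Fri (+1) ✓  1894: Sat (+1)
  1895: Sun (+1)  1896: Tue (+2)  1897: Wed (+1)  1898: Thu (+1)
Friday years: 1837, 1843, 1848, 1854, 1865, 1871, 1876, 1882, 1893 — 9 in total.

9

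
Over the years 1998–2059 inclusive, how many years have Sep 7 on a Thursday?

9

Track Sep 7's weekday year by year (advancing +1, or +2 across a Feb 29):
  1998: Mon  1999: Tue (+1)  2000: Thu (+2) ✓  2001: Fri (+1)  2002: Sat (+1)
  2003: Sun (+1)  2004: Tue (+2)  2005: Wed (+1)  2006: Thu (+1) ✓  2007: Fri (+1)
  2008: Sun (+2)  2009: Mon (+1)  2010: Tue (+1)  2011: Wed (+1)  … (34 more years) …
  2046: Fri (+1)  2047: Sat (+1)  2048: Mon (+2)  2049: Tue (+1)  2050: Wed (+1)
  2051: Thu (+1) ✓  2052: Sat (+2)  2053: Sun (+1)  2054: Mon (+1)  2055: Tue (+1)
  2056: Thu (+2) ✓  2057: Fri (+1)  2058: Sat (+1)  2059: Sun (+1)
Thursday years: 2000, 2006, 2017, 2023, 2028, 2034, 2045, 2051, 2056 — 9 in total.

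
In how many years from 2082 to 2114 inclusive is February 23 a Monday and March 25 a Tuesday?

Check each year's weekday for February 23 and March 25:
  2082: Mon/Wed  2083: Tue/Thu  2084: Wed/Sat  2085: Fri/Sun  2086: Sat/Mon  2087: Sun/Tue  2088: Mon/Thu  2089: Wed/Fri  2090: Thu/Sat  2091: Fri/Sun  2092: Sat/Tue  2093: Mon/Wed  2094: Tue/Thu  2095: Wed/Fri  …(5 more)…  2101: Wed/Fri  2102: Thu/Sat  2103: Fri/Sun  2104: Sat/Tue  2105: Mon/Wed  2106: Tue/Thu  2107: Wed/Fri  2108: Thu/Sun  2109: Sat/Mon  2110: Sun/Tue  2111: Mon/Wed  2112: Tue/Fri  2113: Thu/Sat  2114: Fri/Sun
Both conditions hold in: no year — 0.

0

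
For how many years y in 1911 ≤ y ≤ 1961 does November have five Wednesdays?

November has 30 days; it has five Wednesdays when Wednesday falls among the first (month-length − 28) days — i.e. when November 1 is one of Wednesday/Tuesday.
November 1 by year: 1911:Wed✓ 1912:Fri 1913:Sat 1914:Sun 1915:Mon 1916:Wed✓ 1917:Thu 1918:Fri 1919:Sat 1920:Mon 1921:Tue✓ 1922:Wed✓ 1923:Thu 1924:Sat 1925:Sun …(21 more)… 1947:Sat 1948:Mon 1949:Tue✓ 1950:Wed✓ 1951:Thu 1952:Sat 1953:Sun 1954:Mon 1955:Tue✓ 1956:Thu 1957:Fri 1958:Sat 1959:Sun 1960:Tue✓ 1961:Wed✓
Years with five Wednesdays: 1911, 1916, 1921, 1922, 1927, 1932, 1933, 1938, 1939, 1944, 1949, 1950, 1955, 1960, 1961 → 15.

15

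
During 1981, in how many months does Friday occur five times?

A month of length L has five Fridays iff its first Friday is on day ≤ L−28 (so day 1–3 in a 31-day month, 1–2 in a 30-day month, day 1 in a leap February).
Checking each month of 1981: Jan starts Thu (31d) ✓; Feb starts Sun (28d); Mar starts Sun (31d); Apr starts Wed (30d); May starts Fri (31d) ✓; Jun starts Mon (30d); Jul starts Wed (31d) ✓; Aug starts Sat (31d); Sep starts Tue (30d); Oct starts Thu (31d) ✓; Nov starts Sun (30d); Dec starts Tue (31d).
Five-Friday months: January, May, July, October → 4.

4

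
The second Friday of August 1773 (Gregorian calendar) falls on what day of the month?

August 1, 1773 is a Sunday, so the first Friday is the 6th.
The second Friday is 6 + 7 = 13.

13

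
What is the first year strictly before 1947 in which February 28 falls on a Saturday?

From one year to the next, a fixed date's weekday advances by 1, or by 2 when a Feb 29 lies between the two dates.
1947: February 28 is Friday.
1946: Thursday (−1)
1945: Wednesday (−1)
1944: Monday (−2)
1943: Sunday (−1)
1942: Saturday (−1)
February 28 falls on a Saturday in 1942.

1942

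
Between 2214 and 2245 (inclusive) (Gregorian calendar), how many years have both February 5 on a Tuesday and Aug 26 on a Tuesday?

1

Check each year's weekday for February 5 and Aug 26:
  2214: Sat/Fri  2215: Sun/Sat  2216: Mon/Mon  2217: Wed/Tue  2218: Thu/Wed  2219: Fri/Thu  2220: Sat/Sat  2221: Mon/Sun  2222: Tue/Mon  2223: Wed/Tue  2224: Thu/Thu  2225: Sat/Fri  2226: Sun/Sat  2227: Mon/Sun  …(4 more)…  2232: Sun/Sun  2233: Tue/Mon  2234: Wed/Tue  2235: Thu/Wed  2236: Fri/Fri  2237: Sun/Sat  2238: Mon/Sun  2239: Tue/Mon  2240: Wed/Wed  2241: Fri/Thu  2242: Sat/Fri  2243: Sun/Sat  2244: Mon/Mon  2245: Wed/Tue
Both conditions hold in: 2228 — 1.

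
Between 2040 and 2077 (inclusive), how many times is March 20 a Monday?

Track March 20's weekday year by year (advancing +1, or +2 across a Feb 29):
  2040: Tue  2041: Wed (+1)  2042: Thu (+1)  2043: Fri (+1)  2044: Sun (+2)
  2045: Mon (+1) ✓  2046: Tue (+1)  2047: Wed (+1)  2048: Fri (+2)  2049: Sat (+1)
  2050: Sun (+1)  2051: Mon (+1) ✓  2052: Wed (+2)  2053: Thu (+1)  … (10 more years) …
  2064: Thu (+2)  2065: Fri (+1)  2066: Sat (+1)  2067: Sun (+1)  2068: Tue (+2)
  2069: Wed (+1)  2070: Thu (+1)  2071: Fri (+1)  2072: Sun (+2)  2073: Mon (+1) ✓
  2074: Tue (+1)  2075: Wed (+1)  2076: Fri (+2)  2077: Sat (+1)
Monday years: 2045, 2051, 2056, 2062, 2073 — 5 in total.

5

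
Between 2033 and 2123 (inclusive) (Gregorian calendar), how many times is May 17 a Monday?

13

Track May 17's weekday year by year (advancing +1, or +2 across a Feb 29):
  2033: Tue  2034: Wed (+1)  2035: Thu (+1)  2036: Sat (+2)  2037: Sun (+1)
  2038: Mon (+1) ✓  2039: Tue (+1)  2040: Thu (+2)  2041: Fri (+1)  2042: Sat (+1)
  2043: Sun (+1)  2044: Tue (+2)  2045: Wed (+1)  2046: Thu (+1)  … (63 more years) …
  2110: Sat (+1)  2111: Sun (+1)  2112: Tue (+2)  2113: Wed (+1)  2114: Thu (+1)
  2115: Fri (+1)  2116: Sun (+2)  2117: Mon (+1) ✓  2118: Tue (+1)  2119: Wed (+1)
  2120: Fri (+2)  2121: Sat (+1)  2122: Sun (+1)  2123: Mon (+1) ✓
Monday years: 2038, 2049, 2055, 2060, 2066, 2077, 2083, 2088, 2094, 2100, 2106, 2117, 2123 — 13 in total.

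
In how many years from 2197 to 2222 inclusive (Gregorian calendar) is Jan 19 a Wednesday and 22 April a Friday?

Check each year's weekday for Jan 19 and 22 April:
  2197: Thu/Sat  2198: Fri/Sun  2199: Sat/Mon  2200: Sun/Tue  2201: Mon/Wed  2202: Tue/Thu  2203: Wed/Fri ✓  2204: Thu/Sun  2205: Sat/Mon  2206: Sun/Tue  2207: Mon/Wed  2208: Tue/Fri  2209: Thu/Sat  2210: Fri/Sun  2211: Sat/Mon  2212: Sun/Wed  2213: Tue/Thu  2214: Wed/Fri ✓  2215: Thu/Sat  2216: Fri/Mon  2217: Sun/Tue  2218: Mon/Wed  2219: Tue/Thu  2220: Wed/Sat  2221: Fri/Sun  2222: Sat/Mon
Both conditions hold in: 2203, 2214 — 2.

2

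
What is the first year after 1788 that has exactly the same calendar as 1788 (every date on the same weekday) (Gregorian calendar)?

Two years share a calendar iff Jan 1 falls on the same weekday and both are leap or both are common. 1788: Jan 1 is Tuesday, leap year.
1789: Jan 1 Thursday, common
1790: Jan 1 Friday, common
1791: Jan 1 Saturday, common
1792: Jan 1 Sunday, leap
1793: Jan 1 Tuesday, common
1794: Jan 1 Wednesday, common
1795: Jan 1 Thursday, common
1796: Jan 1 Friday, leap
1797: Jan 1 Sunday, common
1798: Jan 1 Monday, common
1799: Jan 1 Tuesday, common
1800: Jan 1 Wednesday, common
1801: Jan 1 Thursday, common
1802: Jan 1 Friday, common
1803: Jan 1 Saturday, common
1804: Jan 1 Sunday, leap
1805: Jan 1 Tuesday, common
1806: Jan 1 Wednesday, common
1807: Jan 1 Thursday, common
1808: Jan 1 Friday, leap
1809: Jan 1 Sunday, common
1810: Jan 1 Monday, common
1811: Jan 1 Tuesday, common
1812: Jan 1 Wednesday, leap
1813: Jan 1 Friday, common
1814: Jan 1 Saturday, common
1815: Jan 1 Sunday, common
1816: Jan 1 Monday, leap
1817: Jan 1 Wednesday, common
1818: Jan 1 Thursday, common
1819: Jan 1 Friday, common
1820: Jan 1 Saturday, leap
1821: Jan 1 Monday, common
1822: Jan 1 Tuesday, common
1823: Jan 1 Wednesday, common
1824: Jan 1 Thursday, leap
1825: Jan 1 Saturday, common
1826: Jan 1 Sunday, common
1827: Jan 1 Monday, common
1828: Jan 1 Tuesday, leap
1828 matches on both conditions.

1828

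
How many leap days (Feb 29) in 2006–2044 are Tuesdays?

Leap years in 2006–2044: 10 of them.
Feb 29 weekday advances by 5 (mod 7) from one leap year to the next four years later (or differs when a century non-leap intervenes).
Leap-day weekdays: 2008:Fri 2012:Wed 2016:Mon 2020:Sat 2024:Thu 2028:Tue✓ 2032:Sun 2036:Fri 2040:Wed 2044:Mon
Tuesday: 2028 → 1.

1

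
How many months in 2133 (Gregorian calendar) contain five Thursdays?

5

A month of length L has five Thursdays iff its first Thursday is on day ≤ L−28 (so day 1–3 in a 31-day month, 1–2 in a 30-day month, day 1 in a leap February).
Checking each month of 2133: Jan starts Thu (31d) ✓; Feb starts Sun (28d); Mar starts Sun (31d); Apr starts Wed (30d) ✓; May starts Fri (31d); Jun starts Mon (30d); Jul starts Wed (31d) ✓; Aug starts Sat (31d); Sep starts Tue (30d); Oct starts Thu (31d) ✓; Nov starts Sun (30d); Dec starts Tue (31d) ✓.
Five-Thursday months: January, April, July, October, December → 5.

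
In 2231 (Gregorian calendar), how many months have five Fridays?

4

A month of length L has five Fridays iff its first Friday is on day ≤ L−28 (so day 1–3 in a 31-day month, 1–2 in a 30-day month, day 1 in a leap February).
Checking each month of 2231: Jan starts Sat (31d); Feb starts Tue (28d); Mar starts Tue (31d); Apr starts Fri (30d) ✓; May starts Sun (31d); Jun starts Wed (30d); Jul starts Fri (31d) ✓; Aug starts Mon (31d); Sep starts Thu (30d) ✓; Oct starts Sat (31d); Nov starts Tue (30d); Dec starts Thu (31d) ✓.
Five-Friday months: April, July, September, December → 4.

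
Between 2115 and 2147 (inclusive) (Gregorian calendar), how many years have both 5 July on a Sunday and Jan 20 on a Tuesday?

3

Check each year's weekday for 5 July and Jan 20:
  2115: Fri/Sun  2116: Sun/Mon  2117: Mon/Wed  2118: Tue/Thu  2119: Wed/Fri  2120: Fri/Sat  2121: Sat/Mon  2122: Sun/Tue ✓  2123: Mon/Wed  2124: Wed/Thu  2125: Thu/Sat  2126: Fri/Sun  2127: Sat/Mon  2128: Mon/Tue  …(5 more)…  2134: Mon/Wed  2135: Tue/Thu  2136: Thu/Fri  2137: Fri/Sun  2138: Sat/Mon  2139: Sun/Tue ✓  2140: Tue/Wed  2141: Wed/Fri  2142: Thu/Sat  2143: Fri/Sun  2144: Sun/Mon  2145: Mon/Wed  2146: Tue/Thu  2147: Wed/Fri
Both conditions hold in: 2122, 2133, 2139 — 3.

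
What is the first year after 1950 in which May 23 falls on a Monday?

From one year to the next, a fixed date's weekday advances by 1, or by 2 when a Feb 29 lies between the two dates.
1950: May 23 is Tuesday.
1951: Wednesday (+1)
1952: Friday (+2)
1953: Saturday (+1)
1954: Sunday (+1)
1955: Monday (+1)
May 23 falls on a Monday in 1955.

1955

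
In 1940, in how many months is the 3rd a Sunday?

2

Check the 3rd of each month of 1940: Jan 3: Wed, Feb 3: Sat, Mar 3: Sun, Apr 3: Wed, May 3: Fri, Jun 3: Mon, Jul 3: Wed, Aug 3: Sat, Sep 3: Tue, Oct 3: Thu, Nov 3: Sun, Dec 3: Tue.
Sunday occurs in March, November — 2 months.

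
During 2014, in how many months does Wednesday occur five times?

A month of length L has five Wednesdays iff its first Wednesday is on day ≤ L−28 (so day 1–3 in a 31-day month, 1–2 in a 30-day month, day 1 in a leap February).
Checking each month of 2014: Jan starts Wed (31d) ✓; Feb starts Sat (28d); Mar starts Sat (31d); Apr starts Tue (30d) ✓; May starts Thu (31d); Jun starts Sun (30d); Jul starts Tue (31d) ✓; Aug starts Fri (31d); Sep starts Mon (30d); Oct starts Wed (31d) ✓; Nov starts Sat (30d); Dec starts Mon (31d) ✓.
Five-Wednesday months: January, April, July, October, December → 5.

5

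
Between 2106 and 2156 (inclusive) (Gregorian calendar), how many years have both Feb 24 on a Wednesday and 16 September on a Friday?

2

Check each year's weekday for Feb 24 and 16 September:
  2106: Wed/Thu  2107: Thu/Fri  2108: Fri/Sun  2109: Sun/Mon  2110: Mon/Tue  2111: Tue/Wed  2112: Wed/Fri ✓  2113: Fri/Sat  2114: Sat/Sun  2115: Sun/Mon  2116: Mon/Wed  2117: Wed/Thu  2118: Thu/Fri  2119: Fri/Sat  …(23 more)…  2143: Sun/Mon  2144: Mon/Wed  2145: Wed/Thu  2146: Thu/Fri  2147: Fri/Sat  2148: Sat/Mon  2149: Mon/Tue  2150: Tue/Wed  2151: Wed/Thu  2152: Thu/Sat  2153: Sat/Sun  2154: Sun/Mon  2155: Mon/Tue  2156: Tue/Thu
Both conditions hold in: 2112, 2140 — 2.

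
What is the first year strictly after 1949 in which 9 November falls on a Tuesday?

From one year to the next, a fixed date's weekday advances by 1, or by 2 when a Feb 29 lies between the two dates.
1949: November 9 is Wednesday.
1950: Thursday (+1)
1951: Friday (+1)
1952: Sunday (+2)
1953: Monday (+1)
1954: Tuesday (+1)
9 November falls on a Tuesday in 1954.

1954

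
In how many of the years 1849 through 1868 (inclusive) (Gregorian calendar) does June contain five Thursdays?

5

June has 30 days; it has five Thursdays when Thursday falls among the first (month-length − 28) days — i.e. when June 1 is one of Thursday/Wednesday.
June 1 by year: 1849:Fri 1850:Sat 1851:Sun 1852:Tue 1853:Wed✓ 1854:Thu✓ 1855:Fri 1856:Sun 1857:Mon 1858:Tue 1859:Wed✓ 1860:Fri 1861:Sat 1862:Sun 1863:Mon 1864:Wed✓ 1865:Thu✓ 1866:Fri 1867:Sat 1868:Mon
Years with five Thursdays: 1853, 1854, 1859, 1864, 1865 → 5.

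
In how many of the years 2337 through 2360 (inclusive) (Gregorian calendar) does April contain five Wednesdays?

7

April has 30 days; it has five Wednesdays when Wednesday falls among the first (month-length − 28) days — i.e. when April 1 is one of Wednesday/Tuesday.
April 1 by year: 2337:Thu 2338:Fri 2339:Sat 2340:Mon 2341:Tue✓ 2342:Wed✓ 2343:Thu 2344:Sat 2345:Sun 2346:Mon 2347:Tue✓ 2348:Thu 2349:Fri 2350:Sat 2351:Sun 2352:Tue✓ 2353:Wed✓ 2354:Thu 2355:Fri 2356:Sun 2357:Mon 2358:Tue✓ 2359:Wed✓ 2360:Fri
Years with five Wednesdays: 2341, 2342, 2347, 2352, 2353, 2358, 2359 → 7.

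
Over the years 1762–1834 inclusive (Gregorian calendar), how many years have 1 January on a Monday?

Track 1 January's weekday year by year (advancing +1, or +2 across a Feb 29):
  1762: Fri  1763: Sat (+1)  1764: Sun (+1)  1765: Tue (+2)  1766: Wed (+1)
  1767: Thu (+1)  1768: Fri (+1)  1769: Sun (+2)  1770: Mon (+1) ✓  1771: Tue (+1)
  1772: Wed (+1)  1773: Fri (+2)  1774: Sat (+1)  1775: Sun (+1)  … (45 more years) …
  1821: Mon (+2) ✓  1822: Tue (+1)  1823: Wed (+1)  1824: Thu (+1)  1825: Sat (+2)
  1826: Sun (+1)  1827: Mon (+1) ✓  1828: Tue (+1)  1829: Thu (+2)  1830: Fri (+1)
  1831: Sat (+1)  1832: Sun (+1)  1833: Tue (+2)  1834: Wed (+1)
Monday years: 1770, 1776, 1781, 1787, 1798, 1810, 1816, 1821, 1827 — 9 in total.

9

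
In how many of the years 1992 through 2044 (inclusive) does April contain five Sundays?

April has 30 days; it has five Sundays when Sunday falls among the first (month-length − 28) days — i.e. when April 1 is one of Sunday/Saturday.
April 1 by year: 1992:Wed 1993:Thu 1994:Fri 1995:Sat✓ 1996:Mon 1997:Tue 1998:Wed 1999:Thu 2000:Sat✓ 2001:Sun✓ 2002:Mon 2003:Tue 2004:Thu 2005:Fri 2006:Sat✓ …(23 more)… 2030:Mon 2031:Tue 2032:Thu 2033:Fri 2034:Sat✓ 2035:Sun✓ 2036:Tue 2037:Wed 2038:Thu 2039:Fri 2040:Sun✓ 2041:Mon 2042:Tue 2043:Wed 2044:Fri
Years with five Sundays: 1995, 2000, 2001, 2006, 2007, 2012, 2017, 2018, 2023, 2028, 2029, 2034, 2035, 2040 → 14.

14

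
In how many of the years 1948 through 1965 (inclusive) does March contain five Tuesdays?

March has 31 days; it has five Tuesdays when Tuesday falls among the first (month-length − 28) days — i.e. when March 1 is one of Tuesday/Monday/Sunday.
March 1 by year: 1948:Mon✓ 1949:Tue✓ 1950:Wed 1951:Thu 1952:Sat 1953:Sun✓ 1954:Mon✓ 1955:Tue✓ 1956:Thu 1957:Fri 1958:Sat 1959:Sun✓ 1960:Tue✓ 1961:Wed 1962:Thu 1963:Fri 1964:Sun✓ 1965:Mon✓
Years with five Tuesdays: 1948, 1949, 1953, 1954, 1955, 1959, 1960, 1964, 1965 → 9.

9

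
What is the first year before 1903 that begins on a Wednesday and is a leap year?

Jan 1 advances by 2 weekdays after a leap year and by 1 after a common year.
1903: Jan 1 is Thursday.
1902: Wednesday
1901: Tuesday
1900: Monday
1899: Sunday
1898: Saturday
1897: Friday
1896: Wednesday (leap)
1896 begins on a Wednesday and is a leap year.

1896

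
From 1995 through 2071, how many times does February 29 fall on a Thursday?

Leap years in 1995–2071: 19 of them.
Feb 29 weekday advances by 5 (mod 7) from one leap year to the next four years later (or differs when a century non-leap intervenes).
Leap-day weekdays: 1996:Thu✓ 2000:Tue 2004:Sun 2008:Fri 2012:Wed 2016:Mon 2020:Sat 2024:Thu✓ 2028:Tue 2032:Sun 2036:Fri 2040:Wed 2044:Mon 2048:Sat 2052:Thu✓ 2056:Tue 2060:Sun 2064:Fri 2068:Wed
Thursday: 1996, 2024, 2052 → 3.

3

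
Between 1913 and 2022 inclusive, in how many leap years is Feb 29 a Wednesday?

Leap years in 1913–2022: 27 of them.
Feb 29 weekday advances by 5 (mod 7) from one leap year to the next four years later (or differs when a century non-leap intervenes).
Leap-day weekdays: 1916:Tue 1920:Sun 1924:Fri 1928:Wed✓ 1932:Mon 1936:Sat 1940:Thu 1944:Tue 1948:Sun 1952:Fri 1956:Wed✓ 1960:Mon 1964:Sat 1968:Thu 1972:Tue 1976:Sun 1980:Fri 1984:Wed✓ 1988:Mon 1992:Sat 1996:Thu 2000:Tue 2004:Sun 2008:Fri 2012:Wed✓ 2016:Mon 2020:Sat
Wednesday: 1928, 1956, 1984, 2012 → 4.

4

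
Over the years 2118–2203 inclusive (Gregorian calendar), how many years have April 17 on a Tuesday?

Track April 17's weekday year by year (advancing +1, or +2 across a Feb 29):
  2118: Sun  2119: Mon (+1)  2120: Wed (+2)  2121: Thu (+1)  2122: Fri (+1)
  2123: Sat (+1)  2124: Mon (+2)  2125: Tue (+1) ✓  2126: Wed (+1)  2127: Thu (+1)
  2128: Sat (+2)  2129: Sun (+1)  2130: Mon (+1)  2131: Tue (+1) ✓  … (58 more years) …
  2190: Sat (+1)  2191: Sun (+1)  2192: Tue (+2) ✓  2193: Wed (+1)  2194: Thu (+1)
  2195: Fri (+1)  2196: Sun (+2)  2197: Mon (+1)  2198: Tue (+1) ✓  2199: Wed (+1)
  2200: Thu (+1)  2201: Fri (+1)  2202: Sat (+1)  2203: Sun (+1)
Tuesday years: 2125, 2131, 2136, 2142, 2153, 2159, 2164, 2170, 2181, 2187, 2192, 2198 — 12 in total.

12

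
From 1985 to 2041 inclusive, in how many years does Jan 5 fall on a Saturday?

9

Track Jan 5's weekday year by year (advancing +1, or +2 across a Feb 29):
  1985: Sat ✓  1986: Sun (+1)  1987: Mon (+1)  1988: Tue (+1)  1989: Thu (+2)
  1990: Fri (+1)  1991: Sat (+1) ✓  1992: Sun (+1)  1993: Tue (+2)  1994: Wed (+1)
  1995: Thu (+1)  1996: Fri (+1)  1997: Sun (+2)  1998: Mon (+1)  … (29 more years) …
  2028: Wed (+1)  2029: Fri (+2)  2030: Sat (+1) ✓  2031: Sun (+1)  2032: Mon (+1)
  2033: Wed (+2)  2034: Thu (+1)  2035: Fri (+1)  2036: Sat (+1) ✓  2037: Mon (+2)
  2038: Tue (+1)  2039: Wed (+1)  2040: Thu (+1)  2041: Sat (+2) ✓
Saturday years: 1985, 1991, 2002, 2008, 2013, 2019, 2030, 2036, 2041 — 9 in total.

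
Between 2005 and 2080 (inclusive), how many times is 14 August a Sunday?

12

Track 14 August's weekday year by year (advancing +1, or +2 across a Feb 29):
  2005: Sun ✓  2006: Mon (+1)  2007: Tue (+1)  2008: Thu (+2)  2009: Fri (+1)
  2010: Sat (+1)  2011: Sun (+1) ✓  2012: Tue (+2)  2013: Wed (+1)  2014: Thu (+1)
  2015: Fri (+1)  2016: Sun (+2) ✓  2017: Mon (+1)  2018: Tue (+1)  … (48 more years) …
  2067: Sun (+1) ✓  2068: Tue (+2)  2069: Wed (+1)  2070: Thu (+1)  2071: Fri (+1)
  2072: Sun (+2) ✓  2073: Mon (+1)  2074: Tue (+1)  2075: Wed (+1)  2076: Fri (+2)
  2077: Sat (+1)  2078: Sun (+1) ✓  2079: Mon (+1)  2080: Wed (+2)
Sunday years: 2005, 2011, 2016, 2022, 2033, 2039, 2044, 2050, 2061, 2067, 2072, 2078 — 12 in total.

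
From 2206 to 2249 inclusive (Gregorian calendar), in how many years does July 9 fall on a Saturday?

Track July 9's weekday year by year (advancing +1, or +2 across a Feb 29):
  2206: Wed  2207: Thu (+1)  2208: Sat (+2) ✓  2209: Sun (+1)  2210: Mon (+1)
  2211: Tue (+1)  2212: Thu (+2)  2213: Fri (+1)  2214: Sat (+1) ✓  2215: Sun (+1)
  2216: Tue (+2)  2217: Wed (+1)  2218: Thu (+1)  2219: Fri (+1)  … (16 more years) …
  2236: Sat (+2) ✓  2237: Sun (+1)  2238: Mon (+1)  2239: Tue (+1)  2240: Thu (+2)
  2241: Fri (+1)  2242: Sat (+1) ✓  2243: Sun (+1)  2244: Tue (+2)  2245: Wed (+1)
  2246: Thu (+1)  2247: Fri (+1)  2248: Sun (+2)  2249: Mon (+1)
Saturday years: 2208, 2214, 2225, 2231, 2236, 2242 — 6 in total.

6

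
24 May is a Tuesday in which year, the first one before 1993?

1988

From one year to the next, a fixed date's weekday advances by 1, or by 2 when a Feb 29 lies between the two dates.
1993: May 24 is Monday.
1992: Sunday (−1)
1991: Friday (−2)
1990: Thursday (−1)
1989: Wednesday (−1)
1988: Tuesday (−1)
24 May falls on a Tuesday in 1988.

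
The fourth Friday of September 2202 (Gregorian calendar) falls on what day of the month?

24

September 1, 2202 is a Wednesday, so the first Friday is the 3rd.
The fourth Friday is 3 + 21 = 24.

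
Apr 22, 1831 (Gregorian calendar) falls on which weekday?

Friday

January 1, 1831 is a Saturday.
April 22 is day 112 of the year, i.e. 111 days after Jan 1.
111 mod 7 = 6, so advance 6 weekdays from Saturday: Friday.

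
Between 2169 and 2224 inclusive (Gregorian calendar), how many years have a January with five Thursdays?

25

January has 31 days; it has five Thursdays when Thursday falls among the first (month-length − 28) days — i.e. when January 1 is one of Thursday/Wednesday/Tuesday.
January 1 by year: 2169:Sun 2170:Mon 2171:Tue✓ 2172:Wed✓ 2173:Fri 2174:Sat 2175:Sun 2176:Mon 2177:Wed✓ 2178:Thu✓ 2179:Fri 2180:Sat 2181:Mon 2182:Tue✓ 2183:Wed✓ …(26 more)… 2210:Mon 2211:Tue✓ 2212:Wed✓ 2213:Fri 2214:Sat 2215:Sun 2216:Mon 2217:Wed✓ 2218:Thu✓ 2219:Fri 2220:Sat 2221:Mon 2222:Tue✓ 2223:Wed✓ 2224:Thu✓
Years with five Thursdays: 2171, 2172, 2177, 2178, 2182, 2183, 2184, 2188, 2189, 2193, 2194, 2195, 2199, 2200, 2201, 2205, 2206, 2207, 2211, 2212, 2217, 2218, 2222, 2223, 2224 → 25.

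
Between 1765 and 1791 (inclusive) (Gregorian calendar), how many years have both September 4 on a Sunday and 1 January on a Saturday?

3

Check each year's weekday for September 4 and 1 January:
  1765: Wed/Tue  1766: Thu/Wed  1767: Fri/Thu  1768: Sun/Fri  1769: Mon/Sun  1770: Tue/Mon  1771: Wed/Tue  1772: Fri/Wed  1773: Sat/Fri  1774: Sun/Sat ✓  1775: Mon/Sun  1776: Wed/Mon  1777: Thu/Wed  1778: Fri/Thu  1779: Sat/Fri  1780: Mon/Sat  1781: Tue/Mon  1782: Wed/Tue  1783: Thu/Wed  1784: Sat/Thu  1785: Sun/Sat ✓  1786: Mon/Sun  1787: Tue/Mon  1788: Thu/Tue  1789: Fri/Thu  1790: Sat/Fri  1791: Sun/Sat ✓
Both conditions hold in: 1774, 1785, 1791 — 3.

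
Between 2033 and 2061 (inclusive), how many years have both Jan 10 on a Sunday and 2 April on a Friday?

3

Check each year's weekday for Jan 10 and 2 April:
  2033: Mon/Sat  2034: Tue/Sun  2035: Wed/Mon  2036: Thu/Wed  2037: Sat/Thu  2038: Sun/Fri ✓  2039: Mon/Sat  2040: Tue/Mon  2041: Thu/Tue  2042: Fri/Wed  2043: Sat/Thu  2044: Sun/Sat  2045: Tue/Sun  2046: Wed/Mon  2047: Thu/Tue  2048: Fri/Thu  2049: Sun/Fri ✓  2050: Mon/Sat  2051: Tue/Sun  2052: Wed/Tue  2053: Fri/Wed  2054: Sat/Thu  2055: Sun/Fri ✓  2056: Mon/Sun  2057: Wed/Mon  2058: Thu/Tue  2059: Fri/Wed  2060: Sat/Fri  2061: Mon/Sat
Both conditions hold in: 2038, 2049, 2055 — 3.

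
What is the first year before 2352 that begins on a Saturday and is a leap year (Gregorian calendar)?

2344

Jan 1 advances by 2 weekdays after a leap year and by 1 after a common year.
2352: Jan 1 is Tuesday (leap).
2351: Monday
2350: Sunday
2349: Saturday
2348: Thursday (leap)
2347: Wednesday
2346: Tuesday
2345: Monday
2344: Saturday (leap)
2344 begins on a Saturday and is a leap year.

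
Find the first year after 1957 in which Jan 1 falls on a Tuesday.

1963

Jan 1 advances by 2 weekdays after a leap year and by 1 after a common year.
1957: Jan 1 is Tuesday.
1958: Wednesday
1959: Thursday
1960: Friday (leap)
1961: Sunday
1962: Monday
1963: Tuesday
1963 begins on a Tuesday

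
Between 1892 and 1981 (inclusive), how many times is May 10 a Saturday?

Track May 10's weekday year by year (advancing +1, or +2 across a Feb 29):
  1892: Tue  1893: Wed (+1)  1894: Thu (+1)  1895: Fri (+1)  1896: Sun (+2)
  1897: Mon (+1)  1898: Tue (+1)  1899: Wed (+1)  1900: Thu (+1)  1901: Fri (+1)
  1902: Sat (+1) ✓  1903: Sun (+1)  1904: Tue (+2)  1905: Wed (+1)  … (62 more years) …
  1968: Fri (+2)  1969: Sat (+1) ✓  1970: Sun (+1)  1971: Mon (+1)  1972: Wed (+2)
  1973: Thu (+1)  1974: Fri (+1)  1975: Sat (+1) ✓  1976: Mon (+2)  1977: Tue (+1)
  1978: Wed (+1)  1979: Thu (+1)  1980: Sat (+2) ✓  1981: Sun (+1)
Saturday years: 1902, 1913, 1919, 1924, 1930, 1941, 1947, 1952, 1958, 1969, 1975, 1980 — 12 in total.

12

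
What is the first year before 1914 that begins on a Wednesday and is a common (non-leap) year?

Jan 1 advances by 2 weekdays after a leap year and by 1 after a common year.
1914: Jan 1 is Thursday.
1913: Wednesday
1913 begins on a Wednesday and is a common year.

1913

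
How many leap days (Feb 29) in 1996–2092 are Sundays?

4

Leap years in 1996–2092: 25 of them.
Feb 29 weekday advances by 5 (mod 7) from one leap year to the next four years later (or differs when a century non-leap intervenes).
Leap-day weekdays: 1996:Thu 2000:Tue 2004:Sun✓ 2008:Fri 2012:Wed 2016:Mon 2020:Sat 2024:Thu 2028:Tue 2032:Sun✓ 2036:Fri 2040:Wed 2044:Mon 2048:Sat 2052:Thu 2056:Tue 2060:Sun✓ 2064:Fri 2068:Wed 2072:Mon 2076:Sat 2080:Thu 2084:Tue 2088:Sun✓ 2092:Fri
Sunday: 2004, 2032, 2060, 2088 → 4.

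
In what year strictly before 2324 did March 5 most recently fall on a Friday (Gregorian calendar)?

2320

From one year to the next, a fixed date's weekday advances by 1, or by 2 when a Feb 29 lies between the two dates.
2324: March 5 is Wednesday.
2323: Monday (−2)
2322: Sunday (−1)
2321: Saturday (−1)
2320: Friday (−1)
March 5 falls on a Friday in 2320.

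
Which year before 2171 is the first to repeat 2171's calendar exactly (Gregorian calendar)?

Two years share a calendar iff Jan 1 falls on the same weekday and both are leap or both are common. 2171: Jan 1 is Tuesday, common year.
2170: Jan 1 Monday, common
2169: Jan 1 Sunday, common
2168: Jan 1 Friday, leap
2167: Jan 1 Thursday, common
2166: Jan 1 Wednesday, common
2165: Jan 1 Tuesday, common
2165 matches on both conditions.

2165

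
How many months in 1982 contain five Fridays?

A month of length L has five Fridays iff its first Friday is on day ≤ L−28 (so day 1–3 in a 31-day month, 1–2 in a 30-day month, day 1 in a leap February).
Checking each month of 1982: Jan starts Fri (31d) ✓; Feb starts Mon (28d); Mar starts Mon (31d); Apr starts Thu (30d) ✓; May starts Sat (31d); Jun starts Tue (30d); Jul starts Thu (31d) ✓; Aug starts Sun (31d); Sep starts Wed (30d); Oct starts Fri (31d) ✓; Nov starts Mon (30d); Dec starts Wed (31d) ✓.
Five-Friday months: January, April, July, October, December → 5.

5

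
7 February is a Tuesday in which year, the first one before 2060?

From one year to the next, a fixed date's weekday advances by 1, or by 2 when a Feb 29 lies between the two dates.
2060: February 7 is Saturday.
2059: Friday (−1)
2058: Thursday (−1)
2057: Wednesday (−1)
2056: Monday (−2)
2055: Sunday (−1)
2054: Saturday (−1)
2053: Friday (−1)
2052: Wednesday (−2)
2051: Tuesday (−1)
7 February falls on a Tuesday in 2051.

2051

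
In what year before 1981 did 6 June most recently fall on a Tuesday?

From one year to the next, a fixed date's weekday advances by 1, or by 2 when a Feb 29 lies between the two dates.
1981: June 6 is Saturday.
1980: Friday (−1)
1979: Wednesday (−2)
1978: Tuesday (−1)
6 June falls on a Tuesday in 1978.

1978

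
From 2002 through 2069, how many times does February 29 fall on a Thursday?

Leap years in 2002–2069: 17 of them.
Feb 29 weekday advances by 5 (mod 7) from one leap year to the next four years later (or differs when a century non-leap intervenes).
Leap-day weekdays: 2004:Sun 2008:Fri 2012:Wed 2016:Mon 2020:Sat 2024:Thu✓ 2028:Tue 2032:Sun 2036:Fri 2040:Wed 2044:Mon 2048:Sat 2052:Thu✓ 2056:Tue 2060:Sun 2064:Fri 2068:Wed
Thursday: 2024, 2052 → 2.

2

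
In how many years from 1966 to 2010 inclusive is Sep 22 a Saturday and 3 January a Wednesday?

5

Check each year's weekday for Sep 22 and 3 January:
  1966: Thu/Mon  1967: Fri/Tue  1968: Sun/Wed  1969: Mon/Fri  1970: Tue/Sat  1971: Wed/Sun  1972: Fri/Mon  1973: Sat/Wed ✓  1974: Sun/Thu  1975: Mon/Fri  1976: Wed/Sat  1977: Thu/Mon  1978: Fri/Tue  1979: Sat/Wed ✓  …(17 more)…  1997: Mon/Fri  1998: Tue/Sat  1999: Wed/Sun  2000: Fri/Mon  2001: Sat/Wed ✓  2002: Sun/Thu  2003: Mon/Fri  2004: Wed/Sat  2005: Thu/Mon  2006: Fri/Tue  2007: Sat/Wed ✓  2008: Mon/Thu  2009: Tue/Sat  2010: Wed/Sun
Both conditions hold in: 1973, 1979, 1990, 2001, 2007 — 5.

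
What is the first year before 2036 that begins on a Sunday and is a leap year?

2012

Jan 1 advances by 2 weekdays after a leap year and by 1 after a common year.
2036: Jan 1 is Tuesday (leap).
2035: Monday
2034: Sunday
2033: Saturday
2032: Thursday (leap)
2031: Wednesday
2030: Tuesday
2029: Monday
2028: Saturday (leap)
2027: Friday
2026: Thursday
2025: Wednesday
2024: Monday (leap)
2023: Sunday
2022: Saturday
2021: Friday
2020: Wednesday (leap)
2019: Tuesday
2018: Monday
2017: Sunday
2016: Friday (leap)
2015: Thursday
2014: Wednesday
2013: Tuesday
2012: Sunday (leap)
2012 begins on a Sunday and is a leap year.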